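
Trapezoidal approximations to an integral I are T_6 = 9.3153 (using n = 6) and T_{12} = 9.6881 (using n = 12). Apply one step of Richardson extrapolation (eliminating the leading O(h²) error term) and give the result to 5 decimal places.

R = (4·T_{12} − T_6) / 3 = (4·9.6881 − 9.3153)/3 = (29.4371)/3 = 9.81237.

9.81237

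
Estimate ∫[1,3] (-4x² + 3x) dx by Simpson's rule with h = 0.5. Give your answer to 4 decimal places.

-22.6667

h = (3 − 1)/4 = 0.5.
Nodes x₀,…,x₄ = 1, 1.5, 2, 2.5, 3.
f(x) = -4x² + 3x: f₀=-1, f₁=-4.5, f₂=-10, f₃=-17.5, f₄=-27.
(h/3)·[f₀ + 4f₁ + 2f₂ + 4f₃ + f₄] = 0.166667·(-136) = -22.6667.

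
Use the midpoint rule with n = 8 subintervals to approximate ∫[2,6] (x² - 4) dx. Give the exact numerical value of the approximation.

53.25

h = (6 − 2)/8 = 0.5.
Midpoints m₁,…,m₈ = 2.25, 2.75, 3.25, 3.75, 4.25, 4.75, 5.25, 5.75.
f(m₁)=1.0625, f(m₂)=3.5625, f(m₃)=6.5625, f(m₄)=10.0625, f(m₅)=14.0625, f(m₆)=18.5625, f(m₇)=23.5625, f(m₈)=29.0625.
h·[f(m₁) + f(m₂) + f(m₃) + f(m₄) + f(m₅) + f(m₆) + f(m₇) + f(m₈)] = 0.5·(106.5) = 53.25.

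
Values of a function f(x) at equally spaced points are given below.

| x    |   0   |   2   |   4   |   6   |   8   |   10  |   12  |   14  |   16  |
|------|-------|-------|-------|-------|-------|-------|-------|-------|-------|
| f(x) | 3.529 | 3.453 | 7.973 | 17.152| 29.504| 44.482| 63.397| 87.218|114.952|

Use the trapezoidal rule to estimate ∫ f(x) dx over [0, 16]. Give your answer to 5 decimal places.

624.83900

h = 2, n = 8.
(h/2)·[y₀ + 2y₁ + 2y₂ + 2y₃ + 2y₄ + 2y₅ + 2y₆ + 2y₇ + y₈] = 1·(624.839) = 624.83900.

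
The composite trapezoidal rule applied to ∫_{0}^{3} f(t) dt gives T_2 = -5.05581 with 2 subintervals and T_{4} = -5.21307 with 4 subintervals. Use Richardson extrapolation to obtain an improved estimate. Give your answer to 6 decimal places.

R = (4·T_{4} − T_2) / 3 = (4·(-5.21307) − (-5.05581))/3 = (-15.79647)/3 = -5.265490.

-5.265490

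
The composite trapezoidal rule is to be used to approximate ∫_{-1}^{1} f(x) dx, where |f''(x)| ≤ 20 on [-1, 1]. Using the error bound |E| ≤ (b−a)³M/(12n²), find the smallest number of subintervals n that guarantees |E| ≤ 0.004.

Need 160/(12n²) ≤ 0.004.
n² ≥ 160/(12·0.004) = 3333.33 ⇒ n ≥ 57.7350, so the smallest n is 58.

58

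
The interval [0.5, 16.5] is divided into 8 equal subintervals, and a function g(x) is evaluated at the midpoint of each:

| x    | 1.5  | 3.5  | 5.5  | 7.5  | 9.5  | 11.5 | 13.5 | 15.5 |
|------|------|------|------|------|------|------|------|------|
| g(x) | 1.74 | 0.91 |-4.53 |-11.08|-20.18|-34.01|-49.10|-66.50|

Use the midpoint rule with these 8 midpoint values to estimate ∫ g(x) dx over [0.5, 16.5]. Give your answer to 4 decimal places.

-365.5000

h = 2, n = 8.
h·[y(m₁) + y(m₂) + y(m₃) + y(m₄) + y(m₅) + y(m₆) + y(m₇) + y(m₈)] = 2·(-182.75) = -365.5000.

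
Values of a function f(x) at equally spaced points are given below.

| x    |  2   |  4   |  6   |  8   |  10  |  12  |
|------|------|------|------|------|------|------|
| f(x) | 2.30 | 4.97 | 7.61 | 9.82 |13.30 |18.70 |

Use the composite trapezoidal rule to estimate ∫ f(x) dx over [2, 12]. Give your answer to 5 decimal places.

92.40000

h = 2, n = 5.
(h/2)·[y₀ + 2y₁ + 2y₂ + 2y₃ + 2y₄ + y₅] = 1·(92.40) = 92.40000.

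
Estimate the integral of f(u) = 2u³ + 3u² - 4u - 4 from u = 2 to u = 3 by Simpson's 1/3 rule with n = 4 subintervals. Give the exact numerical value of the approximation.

h = (3 − 2)/4 = 0.25.
Nodes u₀,…,u₄ = 2, 2.25, 2.5, 2.75, 3.
f(u) = 2u³ + 3u² - 4u - 4: f₀=16, f₁=24.96875, f₂=36, f₃=49.28125, f₄=65.
(h/3)·[f₀ + 4f₁ + 2f₂ + 4f₃ + f₄] = 0.083333·(450) = 37.5.

37.5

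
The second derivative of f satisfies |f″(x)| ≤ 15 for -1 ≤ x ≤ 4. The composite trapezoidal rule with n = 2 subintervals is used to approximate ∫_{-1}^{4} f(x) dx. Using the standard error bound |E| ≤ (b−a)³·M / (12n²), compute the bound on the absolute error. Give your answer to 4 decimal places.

39.0625

|E| ≤ (5)³·15 / (12·2²) = 1875/48 = 39.0625.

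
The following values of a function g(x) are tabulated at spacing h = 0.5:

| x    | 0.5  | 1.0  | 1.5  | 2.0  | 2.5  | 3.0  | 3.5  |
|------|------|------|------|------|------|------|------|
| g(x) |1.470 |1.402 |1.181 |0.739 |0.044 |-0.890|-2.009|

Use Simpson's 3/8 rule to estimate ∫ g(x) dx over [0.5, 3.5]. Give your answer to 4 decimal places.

1.1531

h = 0.5, n = 6.
(3h/8)·[y₀ + 3y₁ + 3y₂ + 2y₃ + 3y₄ + 3y₅ + y₆] = 0.1875·(6.150) = 1.1531.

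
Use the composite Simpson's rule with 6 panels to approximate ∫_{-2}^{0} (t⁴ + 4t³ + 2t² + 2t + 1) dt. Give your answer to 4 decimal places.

-6.2634

h = (0 − (-2))/6 = 0.333333.
Nodes t₀,…,t₆ = -2, -1.666667, -1.333333, -1, -0.666667, -0.333333, 0.
f(t) = t⁴ + 4t³ + 2t² + 2t + 1: f₀=-11, f₁=-7.580247, f₂=-4.432099, f₃=-2, f₄=-0.432099, f₅=0.419753, f₆=1.
(h/3)·[f₀ + 4f₁ + 2f₂ + 4f₃ + 2f₄ + 4f₅ + f₆] = 0.111111·(-56.370370) = -6.2634.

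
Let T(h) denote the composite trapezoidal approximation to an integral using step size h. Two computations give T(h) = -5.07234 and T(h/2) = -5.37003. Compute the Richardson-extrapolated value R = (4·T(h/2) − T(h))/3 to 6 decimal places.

R = (4·T(h/2) − T(h)) / 3 = (4·(-5.37003) − (-5.07234))/3 = (-16.40778)/3 = -5.469260.

-5.469260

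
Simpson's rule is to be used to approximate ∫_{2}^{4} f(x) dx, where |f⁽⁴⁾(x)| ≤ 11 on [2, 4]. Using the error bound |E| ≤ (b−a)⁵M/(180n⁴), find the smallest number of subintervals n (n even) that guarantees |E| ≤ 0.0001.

Need 352/(180n⁴) ≤ 0.0001.
n⁴ ≥ 352/(180·0.0001) = 19555.6 ⇒ n ≥ 11.8254, so the smallest even n is 12. (n must be even for Simpson's rule.)

12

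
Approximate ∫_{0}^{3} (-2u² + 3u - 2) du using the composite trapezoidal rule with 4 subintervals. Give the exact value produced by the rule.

-11.0625

h = (3 − 0)/4 = 0.75.
Nodes u₀,…,u₄ = 0, 0.75, 1.5, 2.25, 3.
f(u) = -2u² + 3u - 2: f₀=-2, f₁=-0.875, f₂=-2, f₃=-5.375, f₄=-11.
(h/2)·[f₀ + 2f₁ + 2f₂ + 2f₃ + f₄] = 0.375·(-29.5) = -11.0625.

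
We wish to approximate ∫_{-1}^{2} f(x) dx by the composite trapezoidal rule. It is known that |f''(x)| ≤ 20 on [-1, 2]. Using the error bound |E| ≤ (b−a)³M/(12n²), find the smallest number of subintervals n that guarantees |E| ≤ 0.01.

68

Need 540/(12n²) ≤ 0.01.
n² ≥ 540/(12·0.01) = 4500 ⇒ n ≥ 67.0820, so the smallest n is 68.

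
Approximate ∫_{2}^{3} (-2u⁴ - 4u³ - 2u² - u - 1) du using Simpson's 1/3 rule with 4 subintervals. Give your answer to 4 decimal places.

-165.5677

h = (3 − 2)/4 = 0.25.
Nodes u₀,…,u₄ = 2, 2.25, 2.5, 2.75, 3.
f(u) = -2u⁴ - 4u³ - 2u² - u - 1: f₀=-75, f₁=-110.1953125, f₂=-156.625, f₃=-216.4453125, f₄=-292.
(h/3)·[f₀ + 4f₁ + 2f₂ + 4f₃ + f₄] = 0.083333·(-1986.8125) = -165.5677.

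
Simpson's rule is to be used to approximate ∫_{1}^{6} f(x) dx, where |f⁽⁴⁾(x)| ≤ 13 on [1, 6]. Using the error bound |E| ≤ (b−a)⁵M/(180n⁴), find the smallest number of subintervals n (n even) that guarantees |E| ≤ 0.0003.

Need 40625/(180n⁴) ≤ 0.0003.
n⁴ ≥ 40625/(180·0.0003) = 752315 ⇒ n ≥ 29.4510, so the smallest even n is 30. (n must be even for Simpson's rule.)

30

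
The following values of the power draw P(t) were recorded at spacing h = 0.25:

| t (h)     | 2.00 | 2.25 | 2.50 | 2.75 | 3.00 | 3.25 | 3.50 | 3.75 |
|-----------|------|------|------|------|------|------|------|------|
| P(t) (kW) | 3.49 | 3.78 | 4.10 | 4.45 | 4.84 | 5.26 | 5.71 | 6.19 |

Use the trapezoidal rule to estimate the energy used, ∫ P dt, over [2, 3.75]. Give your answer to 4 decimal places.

8.2450

h = 0.25, n = 7.
(h/2)·[y₀ + 2y₁ + 2y₂ + 2y₃ + 2y₄ + 2y₅ + 2y₆ + y₇] = 0.125·(65.96) = 8.2450.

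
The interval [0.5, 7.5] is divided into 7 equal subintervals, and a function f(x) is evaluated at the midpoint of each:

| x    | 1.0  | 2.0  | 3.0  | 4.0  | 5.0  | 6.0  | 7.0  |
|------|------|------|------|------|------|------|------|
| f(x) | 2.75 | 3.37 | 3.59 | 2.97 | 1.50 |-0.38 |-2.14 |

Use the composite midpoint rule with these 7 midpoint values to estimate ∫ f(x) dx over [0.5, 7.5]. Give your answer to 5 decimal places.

h = 1, n = 7.
h·[y(m₁) + y(m₂) + y(m₃) + y(m₄) + y(m₅) + y(m₆) + y(m₇)] = 1·(11.66) = 11.66000.

11.66000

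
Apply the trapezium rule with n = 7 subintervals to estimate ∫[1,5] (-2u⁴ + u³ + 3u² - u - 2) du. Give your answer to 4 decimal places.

-1013.9525

h = (5 − 1)/7 = 0.571429.
Nodes u₀,…,u₇ = 1, 1.571429, 2.142857, 2.714286, 3.285714, 3.857143, 4.428571, 5.
f(u) = -2u⁴ + u³ + 3u² - u - 2: f₀=-1, f₁=-4.478551, f₂=-22.697626, f₃=-71.170762, f₄=-170.529363, f₅=-346.522699, f₆=-630.017909, f₇=-1057.
(h/2)·[f₀ + 2f₁ + 2f₂ + 2f₃ + 2f₄ + 2f₅ + 2f₆ + f₇] = 0.285714·(-3548.833819) = -1013.9525.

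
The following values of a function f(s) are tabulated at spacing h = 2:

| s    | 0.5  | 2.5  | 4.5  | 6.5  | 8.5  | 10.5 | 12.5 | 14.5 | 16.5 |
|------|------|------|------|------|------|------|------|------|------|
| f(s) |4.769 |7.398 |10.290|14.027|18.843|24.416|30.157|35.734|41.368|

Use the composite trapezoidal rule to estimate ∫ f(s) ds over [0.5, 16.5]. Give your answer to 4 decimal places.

327.8670

h = 2, n = 8.
(h/2)·[y₀ + 2y₁ + 2y₂ + 2y₃ + 2y₄ + 2y₅ + 2y₆ + 2y₇ + y₈] = 1·(327.867) = 327.8670.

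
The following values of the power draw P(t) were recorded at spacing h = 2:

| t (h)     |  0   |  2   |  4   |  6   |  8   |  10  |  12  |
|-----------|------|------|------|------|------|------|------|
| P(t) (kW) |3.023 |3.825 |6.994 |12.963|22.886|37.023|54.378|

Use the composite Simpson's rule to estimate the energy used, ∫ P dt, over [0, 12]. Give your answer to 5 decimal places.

221.60333

h = 2, n = 6.
(h/3)·[y₀ + 4y₁ + 2y₂ + 4y₃ + 2y₄ + 4y₅ + y₆] = 0.666667·(332.405) = 221.60333.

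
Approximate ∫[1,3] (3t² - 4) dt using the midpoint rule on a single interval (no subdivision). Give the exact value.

M = (b−a)·f(2) = 2·(8) = 16.

16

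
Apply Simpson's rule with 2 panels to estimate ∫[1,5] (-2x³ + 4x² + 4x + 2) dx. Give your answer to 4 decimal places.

h = (5 − 1)/2 = 2.
Nodes x₀,…,x₂ = 1, 3, 5.
f(x) = -2x³ + 4x² + 4x + 2: f₀=8, f₁=-4, f₂=-128.
(h/3)·[f₀ + 4f₁ + f₂] = 0.666667·(-136) = -90.6667.

-90.6667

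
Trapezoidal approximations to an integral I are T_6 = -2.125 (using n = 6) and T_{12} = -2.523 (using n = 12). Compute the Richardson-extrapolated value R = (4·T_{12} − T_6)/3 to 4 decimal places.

-2.6557

R = (4·T_{12} − T_6) / 3 = (4·(-2.523) − (-2.125))/3 = (-7.967)/3 = -2.6557.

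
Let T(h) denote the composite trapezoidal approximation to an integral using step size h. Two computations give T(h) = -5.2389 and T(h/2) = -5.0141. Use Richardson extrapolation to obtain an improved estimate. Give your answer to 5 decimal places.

R = (4·T(h/2) − T(h)) / 3 = (4·(-5.0141) − (-5.2389))/3 = (-14.8175)/3 = -4.93917.

-4.93917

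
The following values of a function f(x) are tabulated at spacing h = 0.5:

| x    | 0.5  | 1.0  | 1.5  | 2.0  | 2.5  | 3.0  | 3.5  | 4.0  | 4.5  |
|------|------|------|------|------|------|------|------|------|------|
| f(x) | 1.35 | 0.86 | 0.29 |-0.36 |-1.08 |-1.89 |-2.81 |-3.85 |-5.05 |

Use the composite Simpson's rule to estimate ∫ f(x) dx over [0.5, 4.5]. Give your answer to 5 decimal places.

-5.31000

h = 0.5, n = 8.
(h/3)·[y₀ + 4y₁ + 2y₂ + 4y₃ + 2y₄ + 4y₅ + 2y₆ + 4y₇ + y₈] = 0.166667·(-31.86) = -5.31000.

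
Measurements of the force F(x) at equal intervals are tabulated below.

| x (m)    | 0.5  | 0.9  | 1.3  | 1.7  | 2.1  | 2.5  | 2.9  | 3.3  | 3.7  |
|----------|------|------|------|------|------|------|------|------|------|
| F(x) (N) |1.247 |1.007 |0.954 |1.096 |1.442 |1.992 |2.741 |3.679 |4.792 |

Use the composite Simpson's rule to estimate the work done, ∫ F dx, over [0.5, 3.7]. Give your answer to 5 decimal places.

h = 0.4, n = 8.
(h/3)·[y₀ + 4y₁ + 2y₂ + 4y₃ + 2y₄ + 4y₅ + 2y₆ + 4y₇ + y₈] = 0.133333·(47.409) = 6.32120.

6.32120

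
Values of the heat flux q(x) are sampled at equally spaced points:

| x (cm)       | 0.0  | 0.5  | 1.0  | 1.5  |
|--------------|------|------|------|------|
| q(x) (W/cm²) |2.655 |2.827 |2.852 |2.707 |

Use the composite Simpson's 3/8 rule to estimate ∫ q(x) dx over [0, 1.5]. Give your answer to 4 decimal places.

h = 0.5, n = 3.
(3h/8)·[y₀ + 3y₁ + 3y₂ + y₃] = 0.1875·(22.399) = 4.1998.

4.1998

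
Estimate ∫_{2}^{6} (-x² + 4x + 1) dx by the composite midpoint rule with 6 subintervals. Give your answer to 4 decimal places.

-1.1852

h = (6 − 2)/6 = 0.666667.
Midpoints m₁,…,m₆ = 2.333333, 3, 3.666667, 4.333333, 5, 5.666667.
f(m₁)=4.888889, f(m₂)=4, f(m₃)=2.222222, f(m₄)=-0.444444, f(m₅)=-4, f(m₆)=-8.444444.
h·[f(m₁) + f(m₂) + f(m₃) + f(m₄) + f(m₅) + f(m₆)] = 0.666667·(-1.777778) = -1.1852.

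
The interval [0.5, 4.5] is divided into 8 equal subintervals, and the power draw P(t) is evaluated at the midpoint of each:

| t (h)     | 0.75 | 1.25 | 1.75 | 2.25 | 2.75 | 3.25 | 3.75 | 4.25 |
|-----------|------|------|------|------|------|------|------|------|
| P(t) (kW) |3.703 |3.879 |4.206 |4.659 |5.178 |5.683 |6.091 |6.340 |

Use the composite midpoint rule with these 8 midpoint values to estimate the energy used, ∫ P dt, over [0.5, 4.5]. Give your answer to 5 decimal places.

19.86950

h = 0.5, n = 8.
h·[y(m₁) + y(m₂) + y(m₃) + y(m₄) + y(m₅) + y(m₆) + y(m₇) + y(m₈)] = 0.5·(39.739) = 19.86950.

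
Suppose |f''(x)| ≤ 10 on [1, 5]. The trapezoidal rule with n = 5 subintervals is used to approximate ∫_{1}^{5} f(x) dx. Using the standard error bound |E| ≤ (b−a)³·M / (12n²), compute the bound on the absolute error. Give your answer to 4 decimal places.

|E| ≤ (4)³·10 / (12·5²) = 640/300 = 2.1333.

2.1333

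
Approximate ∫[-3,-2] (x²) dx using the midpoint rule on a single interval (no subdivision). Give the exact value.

6.25

M = (b−a)·f(-2.5) = 1·(6.25) = 6.25.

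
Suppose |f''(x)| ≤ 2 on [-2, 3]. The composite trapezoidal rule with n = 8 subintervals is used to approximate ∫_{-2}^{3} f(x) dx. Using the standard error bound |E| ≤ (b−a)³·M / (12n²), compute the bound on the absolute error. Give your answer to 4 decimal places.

|E| ≤ (5)³·2 / (12·8²) = 250/768 = 0.3255.

0.3255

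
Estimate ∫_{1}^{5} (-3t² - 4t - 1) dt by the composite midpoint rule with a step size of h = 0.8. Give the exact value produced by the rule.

-175.36

h = (5 − 1)/5 = 0.8.
Midpoints m₁,…,m₅ = 1.4, 2.2, 3, 3.8, 4.6.
f(m₁)=-12.48, f(m₂)=-24.32, f(m₃)=-40, f(m₄)=-59.52, f(m₅)=-82.88.
h·[f(m₁) + f(m₂) + f(m₃) + f(m₄) + f(m₅)] = 0.8·(-219.2) = -175.36.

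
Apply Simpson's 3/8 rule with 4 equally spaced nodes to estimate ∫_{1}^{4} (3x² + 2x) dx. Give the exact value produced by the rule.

h = (4 − 1)/3 = 1.
Nodes x₀,…,x₃ = 1, 2, 3, 4.
f(x) = 3x² + 2x: f₀=5, f₁=16, f₂=33, f₃=56.
(3h/8)·[f₀ + 3f₁ + 3f₂ + f₃] = 0.375·(208) = 78.

78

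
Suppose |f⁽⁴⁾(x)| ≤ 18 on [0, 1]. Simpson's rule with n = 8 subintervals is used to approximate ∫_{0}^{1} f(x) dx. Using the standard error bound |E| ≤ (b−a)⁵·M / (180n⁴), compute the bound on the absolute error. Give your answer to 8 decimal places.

|E| ≤ (1)⁵·18 / (180·8⁴) = 18/737280 = 0.00002441.

0.00002441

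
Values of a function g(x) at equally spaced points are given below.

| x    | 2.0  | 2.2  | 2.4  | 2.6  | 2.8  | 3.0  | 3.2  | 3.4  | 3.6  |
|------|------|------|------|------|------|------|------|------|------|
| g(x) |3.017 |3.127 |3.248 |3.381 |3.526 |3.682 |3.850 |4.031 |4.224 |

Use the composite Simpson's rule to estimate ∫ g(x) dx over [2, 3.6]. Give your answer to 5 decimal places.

5.69153

h = 0.2, n = 8.
(h/3)·[y₀ + 4y₁ + 2y₂ + 4y₃ + 2y₄ + 4y₅ + 2y₆ + 4y₇ + y₈] = 0.066667·(85.373) = 5.69153.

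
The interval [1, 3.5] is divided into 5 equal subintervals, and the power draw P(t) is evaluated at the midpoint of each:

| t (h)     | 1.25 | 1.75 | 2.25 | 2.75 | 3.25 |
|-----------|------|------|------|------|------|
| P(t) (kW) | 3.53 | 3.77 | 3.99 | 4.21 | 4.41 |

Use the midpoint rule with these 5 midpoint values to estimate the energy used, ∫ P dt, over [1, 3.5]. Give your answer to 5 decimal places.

h = 0.5, n = 5.
h·[y(m₁) + y(m₂) + y(m₃) + y(m₄) + y(m₅)] = 0.5·(19.91) = 9.95500.

9.95500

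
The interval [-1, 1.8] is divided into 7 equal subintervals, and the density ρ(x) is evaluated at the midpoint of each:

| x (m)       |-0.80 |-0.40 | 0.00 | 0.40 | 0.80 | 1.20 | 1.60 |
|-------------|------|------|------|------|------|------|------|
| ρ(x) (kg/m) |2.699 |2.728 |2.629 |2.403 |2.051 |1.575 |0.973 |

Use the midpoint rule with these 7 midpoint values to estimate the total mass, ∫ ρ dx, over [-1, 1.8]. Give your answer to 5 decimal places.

6.02320

h = 0.4, n = 7.
h·[y(m₁) + y(m₂) + y(m₃) + y(m₄) + y(m₅) + y(m₆) + y(m₇)] = 0.4·(15.058) = 6.02320.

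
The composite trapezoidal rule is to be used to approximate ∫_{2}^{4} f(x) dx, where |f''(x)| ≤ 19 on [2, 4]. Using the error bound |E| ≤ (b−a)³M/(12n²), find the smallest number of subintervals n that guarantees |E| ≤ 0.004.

57

Need 152/(12n²) ≤ 0.004.
n² ≥ 152/(12·0.004) = 3166.67 ⇒ n ≥ 56.2731, so the smallest n is 57.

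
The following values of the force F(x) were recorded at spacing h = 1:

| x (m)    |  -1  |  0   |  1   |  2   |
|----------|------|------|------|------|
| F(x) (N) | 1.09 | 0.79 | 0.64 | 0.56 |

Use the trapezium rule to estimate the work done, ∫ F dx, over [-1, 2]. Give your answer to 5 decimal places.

2.25500

h = 1, n = 3.
(h/2)·[y₀ + 2y₁ + 2y₂ + y₃] = 0.5·(4.51) = 2.25500.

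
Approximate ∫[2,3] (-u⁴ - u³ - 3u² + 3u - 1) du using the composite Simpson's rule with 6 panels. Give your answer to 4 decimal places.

h = (3 − 2)/6 = 0.166667.
Nodes u₀,…,u₆ = 2, 2.166667, 2.333333, 2.5, 2.666667, 2.833333, 3.
f(u) = -u⁴ - u³ - 3u² + 3u - 1: f₀=-31, f₁=-40.792438, f₂=-52.679012, f₃=-66.9375, f₄=-83.864198, f₅=-103.773920, f₆=-127.
(h/3)·[f₀ + 4f₁ + 2f₂ + 4f₃ + 2f₄ + 4f₅ + f₆] = 0.055556·(-1277.101852) = -70.9501.

-70.9501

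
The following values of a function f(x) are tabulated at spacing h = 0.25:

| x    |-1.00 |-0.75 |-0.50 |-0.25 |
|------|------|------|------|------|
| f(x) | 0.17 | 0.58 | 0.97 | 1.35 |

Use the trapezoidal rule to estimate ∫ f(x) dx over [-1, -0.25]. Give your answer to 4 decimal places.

0.5775

h = 0.25, n = 3.
(h/2)·[y₀ + 2y₁ + 2y₂ + y₃] = 0.125·(4.62) = 0.5775.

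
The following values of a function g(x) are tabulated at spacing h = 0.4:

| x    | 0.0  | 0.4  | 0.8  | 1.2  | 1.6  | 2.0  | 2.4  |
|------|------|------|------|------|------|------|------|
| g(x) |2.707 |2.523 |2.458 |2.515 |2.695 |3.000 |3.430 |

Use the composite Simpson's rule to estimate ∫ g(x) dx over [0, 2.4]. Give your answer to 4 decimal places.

6.4793

h = 0.4, n = 6.
(h/3)·[y₀ + 4y₁ + 2y₂ + 4y₃ + 2y₄ + 4y₅ + y₆] = 0.133333·(48.595) = 6.4793.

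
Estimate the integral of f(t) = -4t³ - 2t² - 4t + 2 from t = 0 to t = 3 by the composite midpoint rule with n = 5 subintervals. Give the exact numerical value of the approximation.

h = (3 − 0)/5 = 0.6.
Midpoints m₁,…,m₅ = 0.3, 0.9, 1.5, 2.1, 2.7.
f(m₁)=0.512, f(m₂)=-6.136, f(m₃)=-22, f(m₄)=-52.264, f(m₅)=-102.112.
h·[f(m₁) + f(m₂) + f(m₃) + f(m₄) + f(m₅)] = 0.6·(-182) = -109.2.

-109.2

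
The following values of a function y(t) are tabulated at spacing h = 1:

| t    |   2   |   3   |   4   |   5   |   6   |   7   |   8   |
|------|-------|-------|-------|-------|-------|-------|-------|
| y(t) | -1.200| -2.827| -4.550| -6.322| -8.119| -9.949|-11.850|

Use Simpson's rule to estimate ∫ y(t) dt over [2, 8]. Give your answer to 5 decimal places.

-38.26000

h = 1, n = 6.
(h/3)·[y₀ + 4y₁ + 2y₂ + 4y₃ + 2y₄ + 4y₅ + y₆] = 0.333333·(-114.780) = -38.26000.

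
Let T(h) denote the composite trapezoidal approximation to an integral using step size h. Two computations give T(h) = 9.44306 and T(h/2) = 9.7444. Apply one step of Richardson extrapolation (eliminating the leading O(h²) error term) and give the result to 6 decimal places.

9.844847

R = (4·T(h/2) − T(h)) / 3 = (4·9.7444 − 9.44306)/3 = (29.53454)/3 = 9.844847.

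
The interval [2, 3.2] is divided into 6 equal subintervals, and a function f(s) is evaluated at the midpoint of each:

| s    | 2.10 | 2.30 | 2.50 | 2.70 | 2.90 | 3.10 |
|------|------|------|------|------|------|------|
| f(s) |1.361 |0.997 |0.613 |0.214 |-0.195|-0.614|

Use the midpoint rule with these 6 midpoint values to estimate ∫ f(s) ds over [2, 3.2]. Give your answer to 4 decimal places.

0.4752

h = 0.2, n = 6.
h·[y(m₁) + y(m₂) + y(m₃) + y(m₄) + y(m₅) + y(m₆)] = 0.2·(2.376) = 0.4752.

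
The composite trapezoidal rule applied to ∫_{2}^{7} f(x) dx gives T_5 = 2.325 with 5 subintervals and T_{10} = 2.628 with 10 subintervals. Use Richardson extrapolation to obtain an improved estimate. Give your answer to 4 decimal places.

2.7290

R = (4·T_{10} − T_5) / 3 = (4·2.628 − 2.325)/3 = (8.187)/3 = 2.7290.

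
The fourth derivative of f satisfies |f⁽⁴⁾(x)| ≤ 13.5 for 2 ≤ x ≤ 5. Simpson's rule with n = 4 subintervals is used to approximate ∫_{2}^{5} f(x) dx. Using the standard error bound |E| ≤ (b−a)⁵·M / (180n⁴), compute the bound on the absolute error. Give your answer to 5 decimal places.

|E| ≤ (3)⁵·13.5 / (180·4⁴) = 3280.5/46080 = 0.07119.

0.07119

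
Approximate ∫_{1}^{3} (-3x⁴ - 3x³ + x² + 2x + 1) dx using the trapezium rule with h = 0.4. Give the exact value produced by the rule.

-191.59488

h = (3 − 1)/5 = 0.4.
Nodes x₀,…,x₅ = 1, 1.4, 1.8, 2.2, 2.6, 3.
f(x) = -3x⁴ - 3x³ + x² + 2x + 1: f₀=-2, f₁=-13.9968, f₂=-41.1488, f₃=-91.9808, f₄=-176.8608, f₅=-308.
(h/2)·[f₀ + 2f₁ + 2f₂ + 2f₃ + 2f₄ + f₅] = 0.2·(-957.9744) = -191.59488.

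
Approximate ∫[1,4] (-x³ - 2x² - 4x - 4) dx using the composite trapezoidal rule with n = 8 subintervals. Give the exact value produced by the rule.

-148.41796875

h = (4 − 1)/8 = 0.375.
Nodes x₀,…,x₈ = 1, 1.375, 1.75, 2.125, 2.5, 2.875, 3.25, 3.625, 4.
f(x) = -x³ - 2x² - 4x - 4: f₀=-11, f₁=-15.880859375, f₂=-22.484375, f₃=-31.126953125, f₄=-42.125, f₅=-55.794921875, f₆=-72.453125, f₇=-92.416015625, f₈=-116.
(h/2)·[f₀ + 2f₁ + 2f₂ + 2f₃ + 2f₄ + 2f₅ + 2f₆ + 2f₇ + f₈] = 0.1875·(-791.5625) = -148.41796875.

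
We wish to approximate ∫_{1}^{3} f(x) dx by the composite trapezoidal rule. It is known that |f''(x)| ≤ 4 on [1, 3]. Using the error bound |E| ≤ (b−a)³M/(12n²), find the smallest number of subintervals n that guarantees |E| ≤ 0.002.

37

Need 32/(12n²) ≤ 0.002.
n² ≥ 32/(12·0.002) = 1333.33 ⇒ n ≥ 36.5148, so the smallest n is 37.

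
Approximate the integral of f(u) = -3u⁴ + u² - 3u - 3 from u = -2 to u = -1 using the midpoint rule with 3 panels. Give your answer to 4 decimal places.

-14.3881

h = (-1 − (-2))/3 = 0.333333.
Midpoints m₁,…,m₃ = -1.833333, -1.5, -1.166667.
f(m₁)=-28.030093, f(m₂)=-11.4375, f(m₃)=-3.696759.
h·[f(m₁) + f(m₂) + f(m₃)] = 0.333333·(-43.164352) = -14.3881.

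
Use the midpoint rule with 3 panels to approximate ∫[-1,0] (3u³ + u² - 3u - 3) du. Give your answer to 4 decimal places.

-1.8843

h = (0 − (-1))/3 = 0.333333.
Midpoints m₁,…,m₃ = -0.833333, -0.5, -0.166667.
f(m₁)=-1.541667, f(m₂)=-1.625, f(m₃)=-2.486111.
h·[f(m₁) + f(m₂) + f(m₃)] = 0.333333·(-5.652778) = -1.8843.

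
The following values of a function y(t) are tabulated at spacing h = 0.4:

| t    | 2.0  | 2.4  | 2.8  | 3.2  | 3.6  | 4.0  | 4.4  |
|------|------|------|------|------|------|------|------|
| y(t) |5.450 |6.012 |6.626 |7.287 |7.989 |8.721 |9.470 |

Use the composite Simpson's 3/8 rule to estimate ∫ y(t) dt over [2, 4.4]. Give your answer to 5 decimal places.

h = 0.4, n = 6.
(3h/8)·[y₀ + 3y₁ + 3y₂ + 2y₃ + 3y₄ + 3y₅ + y₆] = 0.15·(117.538) = 17.63070.

17.63070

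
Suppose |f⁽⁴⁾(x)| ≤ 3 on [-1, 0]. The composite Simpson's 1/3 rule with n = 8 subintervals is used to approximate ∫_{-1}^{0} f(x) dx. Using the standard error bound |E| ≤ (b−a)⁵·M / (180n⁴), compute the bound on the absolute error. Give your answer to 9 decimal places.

0.000004069

|E| ≤ (1)⁵·3 / (180·8⁴) = 3/737280 = 0.000004069.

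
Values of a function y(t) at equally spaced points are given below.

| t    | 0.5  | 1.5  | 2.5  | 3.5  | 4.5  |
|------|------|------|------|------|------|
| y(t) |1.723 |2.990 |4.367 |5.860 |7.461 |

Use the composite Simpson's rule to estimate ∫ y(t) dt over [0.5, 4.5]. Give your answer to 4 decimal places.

17.7727

h = 1, n = 4.
(h/3)·[y₀ + 4y₁ + 2y₂ + 4y₃ + y₄] = 0.333333·(53.318) = 17.7727.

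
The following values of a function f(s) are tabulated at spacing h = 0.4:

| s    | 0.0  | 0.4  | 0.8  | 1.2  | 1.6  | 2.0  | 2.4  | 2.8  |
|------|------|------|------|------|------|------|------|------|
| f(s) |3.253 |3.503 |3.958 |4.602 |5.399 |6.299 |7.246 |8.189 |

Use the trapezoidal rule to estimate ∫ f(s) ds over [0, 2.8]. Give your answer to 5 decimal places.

14.69120

h = 0.4, n = 7.
(h/2)·[y₀ + 2y₁ + 2y₂ + 2y₃ + 2y₄ + 2y₅ + 2y₆ + y₇] = 0.2·(73.456) = 14.69120.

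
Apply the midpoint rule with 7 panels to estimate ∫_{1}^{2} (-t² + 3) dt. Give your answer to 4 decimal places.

0.6684

h = (2 − 1)/7 = 0.142857.
Midpoints m₁,…,m₇ = 1.071429, 1.214286, 1.357143, 1.5, 1.642857, 1.785714, 1.928571.
f(m₁)=1.852041, f(m₂)=1.525510, f(m₃)=1.158163, f(m₄)=0.75, f(m₅)=0.301020, f(m₆)=-0.188776, f(m₇)=-0.719388.
h·[f(m₁) + f(m₂) + f(m₃) + f(m₄) + f(m₅) + f(m₆) + f(m₇)] = 0.142857·(4.678571) = 0.6684.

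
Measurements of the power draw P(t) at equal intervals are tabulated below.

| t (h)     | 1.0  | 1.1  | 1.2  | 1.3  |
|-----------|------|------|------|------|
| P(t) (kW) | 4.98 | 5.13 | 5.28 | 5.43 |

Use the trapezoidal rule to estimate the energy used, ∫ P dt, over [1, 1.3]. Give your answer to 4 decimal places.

1.5615

h = 0.1, n = 3.
(h/2)·[y₀ + 2y₁ + 2y₂ + y₃] = 0.05·(31.23) = 1.5615.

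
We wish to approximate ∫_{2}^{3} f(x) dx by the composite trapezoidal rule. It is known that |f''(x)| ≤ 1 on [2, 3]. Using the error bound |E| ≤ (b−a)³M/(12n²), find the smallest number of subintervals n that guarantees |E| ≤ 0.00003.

53

Need 1/(12n²) ≤ 0.00003.
n² ≥ 1/(12·0.00003) = 2777.78 ⇒ n ≥ 52.7046, so the smallest n is 53.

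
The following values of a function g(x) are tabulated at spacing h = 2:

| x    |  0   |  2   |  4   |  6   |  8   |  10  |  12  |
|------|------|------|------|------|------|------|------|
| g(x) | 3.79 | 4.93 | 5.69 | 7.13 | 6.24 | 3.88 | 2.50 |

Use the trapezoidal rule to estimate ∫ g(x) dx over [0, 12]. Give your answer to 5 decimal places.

62.03000

h = 2, n = 6.
(h/2)·[y₀ + 2y₁ + 2y₂ + 2y₃ + 2y₄ + 2y₅ + y₆] = 1·(62.03) = 62.03000.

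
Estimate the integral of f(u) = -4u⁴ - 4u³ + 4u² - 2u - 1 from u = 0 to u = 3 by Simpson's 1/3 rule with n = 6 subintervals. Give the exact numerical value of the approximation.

-251.5

h = (3 − 0)/6 = 0.5.
Nodes u₀,…,u₆ = 0, 0.5, 1, 1.5, 2, 2.5, 3.
f(u) = -4u⁴ - 4u³ + 4u² - 2u - 1: f₀=-1, f₁=-1.75, f₂=-7, f₃=-28.75, f₄=-85, f₅=-199.75, f₆=-403.
(h/3)·[f₀ + 4f₁ + 2f₂ + 4f₃ + 2f₄ + 4f₅ + f₆] = 0.166667·(-1509) = -251.5.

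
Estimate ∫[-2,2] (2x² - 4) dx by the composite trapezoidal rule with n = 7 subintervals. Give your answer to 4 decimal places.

-4.8980

h = (2 − (-2))/7 = 0.571429.
Nodes x₀,…,x₇ = -2, -1.428571, -0.857143, -0.285714, 0.285714, 0.857143, 1.428571, 2.
f(x) = 2x² - 4: f₀=4, f₁=0.081633, f₂=-2.530612, f₃=-3.836735, f₄=-3.836735, f₅=-2.530612, f₆=0.081633, f₇=4.
(h/2)·[f₀ + 2f₁ + 2f₂ + 2f₃ + 2f₄ + 2f₅ + 2f₆ + f₇] = 0.285714·(-17.142857) = -4.8980.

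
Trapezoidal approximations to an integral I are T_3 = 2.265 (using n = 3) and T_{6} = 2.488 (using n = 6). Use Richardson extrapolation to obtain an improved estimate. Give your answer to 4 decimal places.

R = (4·T_{6} − T_3) / 3 = (4·2.488 − 2.265)/3 = (7.687)/3 = 2.5623.

2.5623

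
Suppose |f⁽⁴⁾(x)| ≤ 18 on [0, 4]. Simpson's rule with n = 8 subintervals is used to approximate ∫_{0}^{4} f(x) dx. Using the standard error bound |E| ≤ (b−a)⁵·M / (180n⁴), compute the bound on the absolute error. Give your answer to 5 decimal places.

|E| ≤ (4)⁵·18 / (180·8⁴) = 18432/737280 = 0.02500.

0.02500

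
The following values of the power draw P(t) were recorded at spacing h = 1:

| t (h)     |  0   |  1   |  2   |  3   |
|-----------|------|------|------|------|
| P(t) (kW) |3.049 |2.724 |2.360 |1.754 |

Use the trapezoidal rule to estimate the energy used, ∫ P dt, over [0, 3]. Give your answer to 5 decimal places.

7.48550

h = 1, n = 3.
(h/2)·[y₀ + 2y₁ + 2y₂ + y₃] = 0.5·(14.971) = 7.48550.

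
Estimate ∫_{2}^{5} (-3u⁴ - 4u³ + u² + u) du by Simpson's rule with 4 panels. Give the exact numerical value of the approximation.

-2415.6796875

h = (5 − 2)/4 = 0.75.
Nodes u₀,…,u₄ = 2, 2.75, 3.5, 4.25, 5.
f(u) = -3u⁴ - 4u³ + u² + u: f₀=-74, f₁=-244.44921875, f₂=-605.9375, f₃=-1263.51171875, f₄=-2345.
(h/3)·[f₀ + 4f₁ + 2f₂ + 4f₃ + f₄] = 0.25·(-9662.71875) = -2415.6796875.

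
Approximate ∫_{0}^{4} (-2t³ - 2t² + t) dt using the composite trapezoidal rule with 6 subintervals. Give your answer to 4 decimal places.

-166.8148

h = (4 − 0)/6 = 0.666667.
Nodes t₀,…,t₆ = 0, 0.666667, 1.333333, 2, 2.666667, 3.333333, 4.
f(t) = -2t³ - 2t² + t: f₀=0, f₁=-0.814815, f₂=-6.962963, f₃=-22, f₄=-49.481481, f₅=-92.962963, f₆=-156.
(h/2)·[f₀ + 2f₁ + 2f₂ + 2f₃ + 2f₄ + 2f₅ + f₆] = 0.333333·(-500.444444) = -166.8148.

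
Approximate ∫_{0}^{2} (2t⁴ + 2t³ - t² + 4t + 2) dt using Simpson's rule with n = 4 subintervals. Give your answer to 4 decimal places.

30.1667

h = (2 − 0)/4 = 0.5.
Nodes t₀,…,t₄ = 0, 0.5, 1, 1.5, 2.
f(t) = 2t⁴ + 2t³ - t² + 4t + 2: f₀=2, f₁=4.125, f₂=9, f₃=22.625, f₄=54.
(h/3)·[f₀ + 4f₁ + 2f₂ + 4f₃ + f₄] = 0.166667·(181) = 30.1667.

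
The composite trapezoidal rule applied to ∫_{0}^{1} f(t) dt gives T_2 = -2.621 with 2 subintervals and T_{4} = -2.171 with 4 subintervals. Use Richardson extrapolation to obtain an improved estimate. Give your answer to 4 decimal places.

R = (4·T_{4} − T_2) / 3 = (4·(-2.171) − (-2.621))/3 = (-6.063)/3 = -2.0210.

-2.0210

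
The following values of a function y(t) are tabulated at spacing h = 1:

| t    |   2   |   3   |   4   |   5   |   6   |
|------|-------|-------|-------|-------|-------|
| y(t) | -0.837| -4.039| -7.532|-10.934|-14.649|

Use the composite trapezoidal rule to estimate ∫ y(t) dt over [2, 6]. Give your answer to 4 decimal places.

-30.2480

h = 1, n = 4.
(h/2)·[y₀ + 2y₁ + 2y₂ + 2y₃ + y₄] = 0.5·(-60.496) = -30.2480.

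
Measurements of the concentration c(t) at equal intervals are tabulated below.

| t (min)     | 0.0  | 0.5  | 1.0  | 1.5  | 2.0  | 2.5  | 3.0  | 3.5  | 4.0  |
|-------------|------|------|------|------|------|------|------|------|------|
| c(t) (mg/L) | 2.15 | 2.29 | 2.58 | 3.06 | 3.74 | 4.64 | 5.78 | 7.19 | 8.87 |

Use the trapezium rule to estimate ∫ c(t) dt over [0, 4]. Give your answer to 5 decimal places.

h = 0.5, n = 8.
(h/2)·[y₀ + 2y₁ + 2y₂ + 2y₃ + 2y₄ + 2y₅ + 2y₆ + 2y₇ + y₈] = 0.25·(69.58) = 17.39500.

17.39500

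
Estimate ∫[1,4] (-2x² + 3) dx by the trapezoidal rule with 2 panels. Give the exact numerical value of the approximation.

h = (4 − 1)/2 = 1.5.
Nodes x₀,…,x₂ = 1, 2.5, 4.
f(x) = -2x² + 3: f₀=1, f₁=-9.5, f₂=-29.
(h/2)·[f₀ + 2f₁ + f₂] = 0.75·(-47) = -35.25.

-35.25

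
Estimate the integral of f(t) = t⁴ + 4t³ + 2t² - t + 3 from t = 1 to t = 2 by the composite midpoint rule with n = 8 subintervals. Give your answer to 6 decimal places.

27.322403

h = (2 − 1)/8 = 0.125.
Midpoints m₁,…,m₈ = 1.0625, 1.1875, 1.3125, 1.4375, 1.5625, 1.6875, 1.8125, 1.9375.
f(m₁)=10.2675933837890625, f(m₂)=13.3195953369140625, f(m₃)=17.1443023681640625, f(m₄)=21.8471832275390625, f(m₅)=27.5395660400390625, f(m₆)=34.3386383056640625, f(m₇)=42.3674468994140625, f(m₈)=51.7548980712890625.
h·[f(m₁) + f(m₂) + f(m₃) + f(m₄) + f(m₅) + f(m₆) + f(m₇) + f(m₈)] = 0.125·(218.5792236328125) = 27.322403.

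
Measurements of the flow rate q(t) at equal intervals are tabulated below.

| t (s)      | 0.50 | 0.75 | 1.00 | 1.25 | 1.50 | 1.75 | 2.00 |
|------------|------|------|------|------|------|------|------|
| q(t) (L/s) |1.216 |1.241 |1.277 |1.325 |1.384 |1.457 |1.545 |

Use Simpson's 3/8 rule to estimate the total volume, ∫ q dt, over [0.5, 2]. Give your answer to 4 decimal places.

2.0145

h = 0.25, n = 6.
(3h/8)·[y₀ + 3y₁ + 3y₂ + 2y₃ + 3y₄ + 3y₅ + y₆] = 0.09375·(21.488) = 2.0145.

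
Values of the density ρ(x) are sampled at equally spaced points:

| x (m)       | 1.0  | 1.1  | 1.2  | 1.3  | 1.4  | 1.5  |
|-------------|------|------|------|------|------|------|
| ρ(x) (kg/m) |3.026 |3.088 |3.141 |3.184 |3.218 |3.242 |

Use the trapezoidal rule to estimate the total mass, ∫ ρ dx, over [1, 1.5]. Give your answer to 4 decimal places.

h = 0.1, n = 5.
(h/2)·[y₀ + 2y₁ + 2y₂ + 2y₃ + 2y₄ + y₅] = 0.05·(31.530) = 1.5765.

1.5765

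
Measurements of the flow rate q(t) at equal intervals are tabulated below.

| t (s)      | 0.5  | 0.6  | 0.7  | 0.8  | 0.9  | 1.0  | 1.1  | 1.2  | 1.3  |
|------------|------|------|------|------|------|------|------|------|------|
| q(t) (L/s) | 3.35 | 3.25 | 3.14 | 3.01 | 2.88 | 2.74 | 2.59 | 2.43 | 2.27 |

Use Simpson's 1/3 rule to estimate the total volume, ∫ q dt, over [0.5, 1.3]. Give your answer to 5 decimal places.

h = 0.1, n = 8.
(h/3)·[y₀ + 4y₁ + 2y₂ + 4y₃ + 2y₄ + 4y₅ + 2y₆ + 4y₇ + y₈] = 0.033333·(68.56) = 2.28533.

2.28533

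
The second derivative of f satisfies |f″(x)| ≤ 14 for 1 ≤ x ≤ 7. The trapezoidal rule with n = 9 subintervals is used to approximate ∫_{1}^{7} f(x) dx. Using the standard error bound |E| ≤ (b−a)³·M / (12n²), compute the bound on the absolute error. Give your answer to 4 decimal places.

|E| ≤ (6)³·14 / (12·9²) = 3024/972 = 3.1111.

3.1111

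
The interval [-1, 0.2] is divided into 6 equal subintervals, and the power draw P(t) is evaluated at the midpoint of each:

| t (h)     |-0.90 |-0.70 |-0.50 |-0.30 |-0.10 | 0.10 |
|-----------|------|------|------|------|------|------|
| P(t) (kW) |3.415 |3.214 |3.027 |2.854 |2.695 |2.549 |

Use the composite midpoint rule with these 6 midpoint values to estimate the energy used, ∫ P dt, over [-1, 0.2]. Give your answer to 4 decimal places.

3.5508

h = 0.2, n = 6.
h·[y(m₁) + y(m₂) + y(m₃) + y(m₄) + y(m₅) + y(m₆)] = 0.2·(17.754) = 3.5508.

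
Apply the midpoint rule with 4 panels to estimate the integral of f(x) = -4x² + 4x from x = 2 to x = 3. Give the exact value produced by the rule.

h = (3 − 2)/4 = 0.25.
Midpoints m₁,…,m₄ = 2.125, 2.375, 2.625, 2.875.
f(m₁)=-9.5625, f(m₂)=-13.0625, f(m₃)=-17.0625, f(m₄)=-21.5625.
h·[f(m₁) + f(m₂) + f(m₃) + f(m₄)] = 0.25·(-61.25) = -15.3125.

-15.3125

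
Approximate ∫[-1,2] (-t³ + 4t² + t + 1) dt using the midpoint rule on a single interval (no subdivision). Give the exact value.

M = (b−a)·f(0.5) = 3·(2.375) = 7.125.

7.125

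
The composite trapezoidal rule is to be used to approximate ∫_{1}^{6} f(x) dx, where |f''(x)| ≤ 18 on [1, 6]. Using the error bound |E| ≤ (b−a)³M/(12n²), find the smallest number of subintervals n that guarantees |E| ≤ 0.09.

46

Need 2250/(12n²) ≤ 0.09.
n² ≥ 2250/(12·0.09) = 2083.33 ⇒ n ≥ 45.6435, so the smallest n is 46.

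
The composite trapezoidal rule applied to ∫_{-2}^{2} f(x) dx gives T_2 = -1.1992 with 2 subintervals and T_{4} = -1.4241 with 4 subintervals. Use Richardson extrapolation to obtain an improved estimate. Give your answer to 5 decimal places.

-1.49907

R = (4·T_{4} − T_2) / 3 = (4·(-1.4241) − (-1.1992))/3 = (-4.4972)/3 = -1.49907.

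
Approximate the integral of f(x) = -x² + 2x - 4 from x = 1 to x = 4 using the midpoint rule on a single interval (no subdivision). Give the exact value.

-15.75

M = (b−a)·f(2.5) = 3·(-5.25) = -15.75.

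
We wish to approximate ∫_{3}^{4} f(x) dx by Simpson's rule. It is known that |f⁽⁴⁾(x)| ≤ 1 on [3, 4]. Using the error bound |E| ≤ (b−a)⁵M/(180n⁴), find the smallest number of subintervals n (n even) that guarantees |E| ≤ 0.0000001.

16

Need 1/(180n⁴) ≤ 0.0000001.
n⁴ ≥ 1/(180·0.0000001) = 55555.6 ⇒ n ≥ 15.3526, so the smallest even n is 16. (n must be even for Simpson's rule.)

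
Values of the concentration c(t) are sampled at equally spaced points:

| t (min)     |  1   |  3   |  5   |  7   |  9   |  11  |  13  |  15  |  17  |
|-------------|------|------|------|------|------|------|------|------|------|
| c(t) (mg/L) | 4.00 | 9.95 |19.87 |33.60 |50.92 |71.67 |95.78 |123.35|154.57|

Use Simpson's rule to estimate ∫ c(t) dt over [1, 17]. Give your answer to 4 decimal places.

h = 2, n = 8.
(h/3)·[y₀ + 4y₁ + 2y₂ + 4y₃ + 2y₄ + 4y₅ + 2y₆ + 4y₇ + y₈] = 0.666667·(1445.99) = 963.9933.

963.9933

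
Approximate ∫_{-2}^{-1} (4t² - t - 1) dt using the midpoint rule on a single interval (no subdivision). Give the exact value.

9.5

M = (b−a)·f(-1.5) = 1·(9.5) = 9.5.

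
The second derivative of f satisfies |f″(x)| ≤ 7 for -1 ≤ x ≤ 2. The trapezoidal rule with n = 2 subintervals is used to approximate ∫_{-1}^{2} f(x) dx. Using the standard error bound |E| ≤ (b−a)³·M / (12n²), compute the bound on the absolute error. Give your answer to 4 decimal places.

|E| ≤ (3)³·7 / (12·2²) = 189/48 = 3.9375.

3.9375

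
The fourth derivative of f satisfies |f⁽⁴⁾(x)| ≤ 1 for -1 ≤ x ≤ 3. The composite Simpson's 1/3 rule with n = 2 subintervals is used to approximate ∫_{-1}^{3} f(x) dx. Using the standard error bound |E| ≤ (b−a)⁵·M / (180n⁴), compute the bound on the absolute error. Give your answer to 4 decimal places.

|E| ≤ (4)⁵·1 / (180·2⁴) = 1024/2880 = 0.3556.

0.3556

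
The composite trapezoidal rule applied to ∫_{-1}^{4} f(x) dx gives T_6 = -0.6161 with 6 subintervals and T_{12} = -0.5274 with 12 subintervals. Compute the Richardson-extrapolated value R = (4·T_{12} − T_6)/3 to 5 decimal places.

R = (4·T_{12} − T_6) / 3 = (4·(-0.5274) − (-0.6161))/3 = (-1.4935)/3 = -0.49783.

-0.49783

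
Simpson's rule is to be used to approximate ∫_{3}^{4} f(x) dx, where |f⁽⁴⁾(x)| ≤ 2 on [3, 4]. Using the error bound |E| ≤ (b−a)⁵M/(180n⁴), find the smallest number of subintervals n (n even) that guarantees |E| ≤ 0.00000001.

34

Need 2/(180n⁴) ≤ 0.00000001.
n⁴ ≥ 2/(180·0.00000001) = 1.11111e+06 ⇒ n ≥ 32.4668, so the smallest even n is 34. (n must be even for Simpson's rule.)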